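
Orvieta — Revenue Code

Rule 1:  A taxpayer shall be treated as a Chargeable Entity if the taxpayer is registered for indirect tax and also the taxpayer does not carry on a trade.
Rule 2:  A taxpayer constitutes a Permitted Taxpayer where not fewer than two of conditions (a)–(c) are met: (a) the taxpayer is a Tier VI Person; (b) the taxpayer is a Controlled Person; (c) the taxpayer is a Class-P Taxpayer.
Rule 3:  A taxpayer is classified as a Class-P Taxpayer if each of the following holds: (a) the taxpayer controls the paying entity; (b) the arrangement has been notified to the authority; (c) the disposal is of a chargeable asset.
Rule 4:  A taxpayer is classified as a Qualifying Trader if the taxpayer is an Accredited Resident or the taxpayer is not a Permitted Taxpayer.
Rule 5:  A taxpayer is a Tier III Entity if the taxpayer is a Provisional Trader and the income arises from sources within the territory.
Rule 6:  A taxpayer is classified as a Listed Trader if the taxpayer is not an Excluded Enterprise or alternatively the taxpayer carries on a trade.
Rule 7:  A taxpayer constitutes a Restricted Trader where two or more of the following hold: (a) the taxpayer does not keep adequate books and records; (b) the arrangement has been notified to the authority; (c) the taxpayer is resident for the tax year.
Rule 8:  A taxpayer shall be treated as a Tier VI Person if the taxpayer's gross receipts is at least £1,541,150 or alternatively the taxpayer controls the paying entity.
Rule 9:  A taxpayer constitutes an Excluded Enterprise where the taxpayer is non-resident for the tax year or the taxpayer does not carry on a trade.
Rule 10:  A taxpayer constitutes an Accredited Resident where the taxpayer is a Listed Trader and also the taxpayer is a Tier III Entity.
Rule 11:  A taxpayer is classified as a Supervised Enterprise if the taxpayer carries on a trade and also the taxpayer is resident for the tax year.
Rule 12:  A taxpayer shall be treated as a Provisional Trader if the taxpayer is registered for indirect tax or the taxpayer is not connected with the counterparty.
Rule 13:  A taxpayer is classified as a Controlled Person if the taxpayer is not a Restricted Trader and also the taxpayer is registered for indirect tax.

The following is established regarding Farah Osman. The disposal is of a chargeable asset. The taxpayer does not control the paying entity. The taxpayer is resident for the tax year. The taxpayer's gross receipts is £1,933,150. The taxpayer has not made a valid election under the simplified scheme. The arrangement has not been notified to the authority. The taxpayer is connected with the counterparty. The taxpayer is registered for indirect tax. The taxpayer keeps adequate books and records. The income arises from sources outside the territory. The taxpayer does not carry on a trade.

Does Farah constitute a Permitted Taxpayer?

Yes

rule 8 — Tier VI Person: [taxpayer's gross receipts: £1,933,150 ≥ £1,541,150? yes] OR [the taxpayer controls the paying entity? no] → satisfied.
rule 7 — Restricted Trader: the taxpayer does not keep adequate books and records? no; the arrangement has been notified to the authority? no; the taxpayer is resident for the tax year? yes — 1 of 3 hold (need ≥2) → not satisfied.
rule 13 — Controlled Person: [not a Restricted Trader (rule 7)? yes] AND [the taxpayer is registered for indirect tax? yes] → satisfied.
rule 3 — Class-P Taxpayer: [the taxpayer controls the paying entity? no] AND [the arrangement has been notified to the authority? no] AND [the disposal is of a chargeable asset? yes] → not satisfied.
rule 2 — Permitted Taxpayer: Tier VI Person (rule 8)? yes; Controlled Person (rule 13)? yes; Class-P Taxpayer (rule 3)? no — 2 of 3 hold (need ≥2) → satisfied.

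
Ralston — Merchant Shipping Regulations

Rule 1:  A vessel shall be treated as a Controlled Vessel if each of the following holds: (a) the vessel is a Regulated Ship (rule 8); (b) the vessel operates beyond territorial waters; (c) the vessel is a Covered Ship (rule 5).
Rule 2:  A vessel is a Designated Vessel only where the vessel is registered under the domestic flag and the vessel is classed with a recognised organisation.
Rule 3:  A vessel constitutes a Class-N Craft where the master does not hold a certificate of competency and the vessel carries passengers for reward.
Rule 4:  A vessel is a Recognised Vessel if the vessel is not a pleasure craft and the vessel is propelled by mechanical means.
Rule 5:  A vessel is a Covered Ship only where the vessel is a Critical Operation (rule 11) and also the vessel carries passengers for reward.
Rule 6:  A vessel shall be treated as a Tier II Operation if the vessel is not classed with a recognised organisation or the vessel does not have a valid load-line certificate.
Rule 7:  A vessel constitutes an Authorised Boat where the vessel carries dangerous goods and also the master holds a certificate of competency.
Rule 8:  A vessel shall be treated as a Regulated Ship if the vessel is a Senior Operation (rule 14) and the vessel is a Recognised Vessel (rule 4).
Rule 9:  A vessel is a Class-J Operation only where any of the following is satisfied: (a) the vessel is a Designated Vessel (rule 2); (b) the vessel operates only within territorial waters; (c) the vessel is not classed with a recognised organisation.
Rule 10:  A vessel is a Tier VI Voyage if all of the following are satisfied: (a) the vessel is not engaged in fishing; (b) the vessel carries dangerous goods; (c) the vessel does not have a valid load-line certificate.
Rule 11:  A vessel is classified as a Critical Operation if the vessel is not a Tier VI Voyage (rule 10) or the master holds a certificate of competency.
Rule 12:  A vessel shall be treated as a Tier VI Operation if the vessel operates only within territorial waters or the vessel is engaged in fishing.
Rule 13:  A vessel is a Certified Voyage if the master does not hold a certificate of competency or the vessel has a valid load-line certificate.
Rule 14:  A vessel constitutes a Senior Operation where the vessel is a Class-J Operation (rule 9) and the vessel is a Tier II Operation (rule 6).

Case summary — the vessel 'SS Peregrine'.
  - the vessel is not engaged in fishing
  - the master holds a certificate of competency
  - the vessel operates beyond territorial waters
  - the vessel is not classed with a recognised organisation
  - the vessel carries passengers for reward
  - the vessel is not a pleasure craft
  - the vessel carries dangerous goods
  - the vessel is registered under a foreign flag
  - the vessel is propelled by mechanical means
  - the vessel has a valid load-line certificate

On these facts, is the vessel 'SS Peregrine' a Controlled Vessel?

rule 2 — Designated Vessel: [the vessel is registered under the domestic flag? no] AND [the vessel is classed with a recognised organisation? no] → not satisfied.
rule 9 — Class-J Operation: [Designated Vessel (rule 2)? no] OR [the vessel operates only within territorial waters? no] OR [the vessel is not classed with a recognised organisation? yes] → satisfied.
rule 6 — Tier II Operation: [the vessel is not classed with a recognised organisation? yes] OR [the vessel does not have a valid load-line certificate? no] → satisfied.
rule 14 — Senior Operation: [Class-J Operation (rule 9)? yes] AND [Tier II Operation (rule 6)? yes] → satisfied.
rule 4 — Recognised Vessel: [the vessel is not a pleasure craft? yes] AND [the vessel is propelled by mechanical means? yes] → satisfied.
rule 8 — Regulated Ship: [Senior Operation (rule 14)? yes] AND [Recognised Vessel (rule 4)? yes] → satisfied.
rule 10 — Tier VI Voyage: [the vessel is not engaged in fishing? yes] AND [the vessel carries dangerous goods? yes] AND [the vessel does not have a valid load-line certificate? no] → not satisfied.
rule 11 — Critical Operation: [not a Tier VI Voyage (rule 10)? yes] OR [the master holds a certificate of competency? yes] → satisfied.
rule 5 — Covered Ship: [Critical Operation (rule 11)? yes] AND [the vessel carries passengers for reward? yes] → satisfied.
rule 1 — Controlled Vessel: [Regulated Ship (rule 8)? yes] AND [the vessel operates beyond territorial waters? yes] AND [Covered Ship (rule 5)? yes] → satisfied.

Yes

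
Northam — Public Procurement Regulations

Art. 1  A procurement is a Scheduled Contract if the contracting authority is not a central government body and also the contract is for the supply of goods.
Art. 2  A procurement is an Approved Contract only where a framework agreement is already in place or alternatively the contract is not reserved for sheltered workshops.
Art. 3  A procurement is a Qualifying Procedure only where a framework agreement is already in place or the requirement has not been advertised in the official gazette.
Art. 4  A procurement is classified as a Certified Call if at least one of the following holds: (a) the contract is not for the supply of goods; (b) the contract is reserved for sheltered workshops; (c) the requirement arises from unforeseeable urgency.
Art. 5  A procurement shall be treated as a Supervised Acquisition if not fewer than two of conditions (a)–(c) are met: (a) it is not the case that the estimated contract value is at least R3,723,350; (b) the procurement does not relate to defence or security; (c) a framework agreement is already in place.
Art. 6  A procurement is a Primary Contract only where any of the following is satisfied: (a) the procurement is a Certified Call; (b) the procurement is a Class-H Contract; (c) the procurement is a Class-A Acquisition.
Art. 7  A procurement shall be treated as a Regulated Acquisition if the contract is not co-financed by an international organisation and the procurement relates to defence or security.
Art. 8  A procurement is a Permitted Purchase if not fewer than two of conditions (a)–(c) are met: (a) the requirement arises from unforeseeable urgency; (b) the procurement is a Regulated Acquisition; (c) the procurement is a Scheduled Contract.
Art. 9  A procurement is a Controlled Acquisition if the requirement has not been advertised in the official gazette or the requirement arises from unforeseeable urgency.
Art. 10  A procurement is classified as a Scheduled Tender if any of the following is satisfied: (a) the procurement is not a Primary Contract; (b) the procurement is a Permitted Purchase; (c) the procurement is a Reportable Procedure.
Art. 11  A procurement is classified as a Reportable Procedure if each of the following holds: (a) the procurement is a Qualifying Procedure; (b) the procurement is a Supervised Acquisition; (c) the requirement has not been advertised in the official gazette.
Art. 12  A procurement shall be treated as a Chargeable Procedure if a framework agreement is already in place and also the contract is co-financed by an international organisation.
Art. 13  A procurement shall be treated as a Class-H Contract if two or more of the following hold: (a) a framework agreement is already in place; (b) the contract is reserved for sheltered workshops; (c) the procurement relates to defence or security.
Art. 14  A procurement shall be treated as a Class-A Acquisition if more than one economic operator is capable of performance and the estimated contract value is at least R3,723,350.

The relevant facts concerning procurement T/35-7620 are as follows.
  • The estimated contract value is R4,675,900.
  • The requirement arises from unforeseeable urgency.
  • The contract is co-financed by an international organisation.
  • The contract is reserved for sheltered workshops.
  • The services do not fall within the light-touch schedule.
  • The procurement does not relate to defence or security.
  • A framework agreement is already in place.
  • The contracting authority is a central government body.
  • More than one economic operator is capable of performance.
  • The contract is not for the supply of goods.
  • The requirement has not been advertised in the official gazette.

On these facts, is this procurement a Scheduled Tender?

article 4 — Certified Call: [the contract is not for the supply of goods? yes] OR [the contract is reserved for sheltered workshops? yes] OR [the requirement arises from unforeseeable urgency? yes] → satisfied.
article 13 — Class-H Contract: a framework agreement is already in place? yes; the contract is reserved for sheltered workshops? yes; the procurement relates to defence or security? no — 2 of 3 hold (need ≥2) → satisfied.
article 14 — Class-A Acquisition: [more than one economic operator is capable of performance? yes] AND [estimated contract value: R4,675,900 ≥ R3,723,350? yes] → satisfied.
article 6 — Primary Contract: [Certified Call (article 4)? yes] OR [Class-H Contract (article 13)? yes] OR [Class-A Acquisition (article 14)? yes] → satisfied.
article 7 — Regulated Acquisition: [the contract is not co-financed by an international organisation? no] AND [the procurement relates to defence or security? no] → not satisfied.
article 1 — Scheduled Contract: [the contracting authority is not a central government body? no] AND [the contract is for the supply of goods? no] → not satisfied.
article 8 — Permitted Purchase: the requirement arises from unforeseeable urgency? yes; Regulated Acquisition (article 7)? no; Scheduled Contract (article 1)? no — 1 of 3 hold (need ≥2) → not satisfied.
article 3 — Qualifying Procedure: [a framework agreement is already in place? yes] OR [the requirement has not been advertised in the official gazette? yes] → satisfied.
article 5 — Supervised Acquisition: estimated contract value: R4,675,900 ≥ R3,723,350? yes, so negated condition no; the procurement does not relate to defence or security? yes; a framework agreement is already in place? yes — 2 of 3 hold (need ≥2) → satisfied.
article 11 — Reportable Procedure: [Qualifying Procedure (article 3)? yes] AND [Supervised Acquisition (article 5)? yes] AND [the requirement has not been advertised in the official gazette? yes] → satisfied.
article 10 — Scheduled Tender: [not a Primary Contract (article 6)? no] OR [Permitted Purchase (article 8)? no] OR [Reportable Procedure (article 11)? yes] → satisfied.

Yes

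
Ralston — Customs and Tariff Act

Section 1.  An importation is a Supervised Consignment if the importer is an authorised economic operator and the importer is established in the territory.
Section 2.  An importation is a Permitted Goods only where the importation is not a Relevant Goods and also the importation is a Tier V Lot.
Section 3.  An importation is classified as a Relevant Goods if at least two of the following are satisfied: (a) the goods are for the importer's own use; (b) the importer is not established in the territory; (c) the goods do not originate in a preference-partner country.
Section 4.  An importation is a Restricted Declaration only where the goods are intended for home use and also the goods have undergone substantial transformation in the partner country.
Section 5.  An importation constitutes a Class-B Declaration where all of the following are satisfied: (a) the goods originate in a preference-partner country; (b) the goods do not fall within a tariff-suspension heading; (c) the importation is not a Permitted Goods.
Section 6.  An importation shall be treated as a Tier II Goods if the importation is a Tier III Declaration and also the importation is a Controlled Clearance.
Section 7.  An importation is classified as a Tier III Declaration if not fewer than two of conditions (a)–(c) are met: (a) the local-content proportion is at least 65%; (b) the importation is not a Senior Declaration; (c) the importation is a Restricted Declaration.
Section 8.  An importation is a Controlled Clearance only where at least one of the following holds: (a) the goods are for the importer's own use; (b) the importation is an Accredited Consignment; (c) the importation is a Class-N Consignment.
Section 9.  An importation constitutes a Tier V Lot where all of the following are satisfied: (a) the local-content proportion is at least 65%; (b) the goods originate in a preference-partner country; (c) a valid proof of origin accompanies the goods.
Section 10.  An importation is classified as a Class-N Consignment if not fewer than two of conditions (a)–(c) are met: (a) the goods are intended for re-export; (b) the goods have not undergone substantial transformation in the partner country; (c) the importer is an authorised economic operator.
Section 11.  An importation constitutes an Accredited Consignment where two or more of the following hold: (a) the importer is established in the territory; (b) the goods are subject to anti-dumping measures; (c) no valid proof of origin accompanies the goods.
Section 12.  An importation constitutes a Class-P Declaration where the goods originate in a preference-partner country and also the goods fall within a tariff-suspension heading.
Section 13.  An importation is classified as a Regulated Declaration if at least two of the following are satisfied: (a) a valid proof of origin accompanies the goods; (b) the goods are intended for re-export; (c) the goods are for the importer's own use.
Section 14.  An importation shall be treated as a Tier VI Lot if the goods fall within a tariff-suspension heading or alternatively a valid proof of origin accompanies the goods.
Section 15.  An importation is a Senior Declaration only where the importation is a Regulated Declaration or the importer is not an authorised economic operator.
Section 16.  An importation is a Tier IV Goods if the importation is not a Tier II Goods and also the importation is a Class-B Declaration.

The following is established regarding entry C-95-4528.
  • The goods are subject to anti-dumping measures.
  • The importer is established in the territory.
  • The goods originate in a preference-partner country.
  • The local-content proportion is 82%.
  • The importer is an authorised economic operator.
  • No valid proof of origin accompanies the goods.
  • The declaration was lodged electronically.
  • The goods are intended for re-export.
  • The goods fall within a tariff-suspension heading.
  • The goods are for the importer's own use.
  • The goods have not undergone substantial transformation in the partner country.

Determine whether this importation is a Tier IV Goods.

section 13 — Regulated Declaration: a valid proof of origin accompanies the goods? no; the goods are intended for re-export? yes; the goods are for the importer's own use? yes — 2 of 3 hold (need ≥2) → satisfied.
section 15 — Senior Declaration: [Regulated Declaration (section 13)? yes] OR [the importer is not an authorised economic operator? no] → satisfied.
section 4 — Restricted Declaration: [the goods are intended for home use? no] AND [the goods have undergone substantial transformation in the partner country? no] → not satisfied.
section 7 — Tier III Declaration: local-content proportion: 82% ≥ 65%? yes; not a Senior Declaration (section 15)? no; Restricted Declaration (section 4)? no — 1 of 3 hold (need ≥2) → not satisfied.
section 11 — Accredited Consignment: the importer is established in the territory? yes; the goods are subject to anti-dumping measures? yes; no valid proof of origin accompanies the goods? yes — 3 of 3 hold (need ≥2) → satisfied.
section 10 — Class-N Consignment: the goods are intended for re-export? yes; the goods have not undergone substantial transformation in the partner country? yes; the importer is an authorised economic operator? yes — 3 of 3 hold (need ≥2) → satisfied.
section 8 — Controlled Clearance: [the goods are for the importer's own use? yes] OR [Accredited Consignment (section 11)? yes] OR [Class-N Consignment (section 10)? yes] → satisfied.
section 6 — Tier II Goods: [Tier III Declaration (section 7)? no] AND [Controlled Clearance (section 8)? yes] → not satisfied.
section 3 — Relevant Goods: the goods are for the importer's own use? yes; the importer is not established in the territory? no; the goods do not originate in a preference-partner country? no — 1 of 3 hold (need ≥2) → not satisfied.
section 9 — Tier V Lot: [local-content proportion: 82% ≥ 65%? yes] AND [the goods originate in a preference-partner country? yes] AND [a valid proof of origin accompanies the goods? no] → not satisfied.
section 2 — Permitted Goods: [not a Relevant Goods (section 3)? yes] AND [Tier V Lot (section 9)? no] → not satisfied.
section 5 — Class-B Declaration: [the goods originate in a preference-partner country? yes] AND [the goods do not fall within a tariff-suspension heading? no] AND [not a Permitted Goods (section 2)? yes] → not satisfied.
section 16 — Tier IV Goods: [not a Tier II Goods (section 6)? yes] AND [Class-B Declaration (section 5)? no] → not satisfied.

No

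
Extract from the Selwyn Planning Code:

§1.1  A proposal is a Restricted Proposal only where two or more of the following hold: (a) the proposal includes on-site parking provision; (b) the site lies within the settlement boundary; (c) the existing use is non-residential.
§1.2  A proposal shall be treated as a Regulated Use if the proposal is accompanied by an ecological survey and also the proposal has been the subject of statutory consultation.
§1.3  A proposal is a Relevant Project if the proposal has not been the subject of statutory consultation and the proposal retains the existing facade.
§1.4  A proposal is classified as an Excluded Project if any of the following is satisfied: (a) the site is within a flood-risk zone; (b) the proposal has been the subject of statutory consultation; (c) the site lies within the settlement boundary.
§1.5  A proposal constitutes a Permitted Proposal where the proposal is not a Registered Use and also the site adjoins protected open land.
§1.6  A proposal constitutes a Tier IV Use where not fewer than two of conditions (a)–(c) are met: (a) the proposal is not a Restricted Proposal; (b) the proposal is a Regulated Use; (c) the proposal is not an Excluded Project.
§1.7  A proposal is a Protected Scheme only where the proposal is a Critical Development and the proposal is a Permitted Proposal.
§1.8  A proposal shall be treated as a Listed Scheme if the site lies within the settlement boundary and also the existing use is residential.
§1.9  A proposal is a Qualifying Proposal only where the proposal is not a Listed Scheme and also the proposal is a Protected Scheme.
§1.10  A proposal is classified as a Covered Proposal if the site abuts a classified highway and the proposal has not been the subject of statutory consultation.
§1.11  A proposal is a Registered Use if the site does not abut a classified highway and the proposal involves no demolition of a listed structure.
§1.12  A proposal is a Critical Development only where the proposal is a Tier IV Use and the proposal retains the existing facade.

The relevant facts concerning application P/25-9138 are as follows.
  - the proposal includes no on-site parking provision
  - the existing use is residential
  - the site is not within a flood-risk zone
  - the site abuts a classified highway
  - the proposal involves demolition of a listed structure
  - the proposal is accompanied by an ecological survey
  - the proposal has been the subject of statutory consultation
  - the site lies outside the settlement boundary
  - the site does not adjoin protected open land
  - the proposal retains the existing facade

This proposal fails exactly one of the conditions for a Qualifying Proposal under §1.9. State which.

Protected Scheme

§1.8 — Listed Scheme: [the site lies within the settlement boundary? no] AND [the existing use is residential? yes] → not satisfied.
§1.1 — Restricted Proposal: the proposal includes on-site parking provision? no; the site lies within the settlement boundary? no; the existing use is non-residential? no — 0 of 3 hold (need ≥2) → not satisfied.
§1.2 — Regulated Use: [the proposal is accompanied by an ecological survey? yes] AND [the proposal has been the subject of statutory consultation? yes] → satisfied.
§1.4 — Excluded Project: [the site is within a flood-risk zone? no] OR [the proposal has been the subject of statutory consultation? yes] OR [the site lies within the settlement boundary? no] → satisfied.
§1.6 — Tier IV Use: not a Restricted Proposal (§1.1)? yes; Regulated Use (§1.2)? yes; not an Excluded Project (§1.4)? no — 2 of 3 hold (need ≥2) → satisfied.
§1.12 — Critical Development: [Tier IV Use (§1.6)? yes] AND [the proposal retains the existing facade? yes] → satisfied.
§1.11 — Registered Use: [the site does not abut a classified highway? no] AND [the proposal involves no demolition of a listed structure? no] → not satisfied.
§1.5 — Permitted Proposal: [not a Registered Use (§1.11)? yes] AND [the site adjoins protected open land? no] → not satisfied.
§1.7 — Protected Scheme: [Critical Development (§1.12)? yes] AND [Permitted Proposal (§1.5)? no] → not satisfied.
§1.9 — Qualifying Proposal: [not a Listed Scheme (§1.8)? yes] AND [Protected Scheme (§1.7)? no] → not satisfied.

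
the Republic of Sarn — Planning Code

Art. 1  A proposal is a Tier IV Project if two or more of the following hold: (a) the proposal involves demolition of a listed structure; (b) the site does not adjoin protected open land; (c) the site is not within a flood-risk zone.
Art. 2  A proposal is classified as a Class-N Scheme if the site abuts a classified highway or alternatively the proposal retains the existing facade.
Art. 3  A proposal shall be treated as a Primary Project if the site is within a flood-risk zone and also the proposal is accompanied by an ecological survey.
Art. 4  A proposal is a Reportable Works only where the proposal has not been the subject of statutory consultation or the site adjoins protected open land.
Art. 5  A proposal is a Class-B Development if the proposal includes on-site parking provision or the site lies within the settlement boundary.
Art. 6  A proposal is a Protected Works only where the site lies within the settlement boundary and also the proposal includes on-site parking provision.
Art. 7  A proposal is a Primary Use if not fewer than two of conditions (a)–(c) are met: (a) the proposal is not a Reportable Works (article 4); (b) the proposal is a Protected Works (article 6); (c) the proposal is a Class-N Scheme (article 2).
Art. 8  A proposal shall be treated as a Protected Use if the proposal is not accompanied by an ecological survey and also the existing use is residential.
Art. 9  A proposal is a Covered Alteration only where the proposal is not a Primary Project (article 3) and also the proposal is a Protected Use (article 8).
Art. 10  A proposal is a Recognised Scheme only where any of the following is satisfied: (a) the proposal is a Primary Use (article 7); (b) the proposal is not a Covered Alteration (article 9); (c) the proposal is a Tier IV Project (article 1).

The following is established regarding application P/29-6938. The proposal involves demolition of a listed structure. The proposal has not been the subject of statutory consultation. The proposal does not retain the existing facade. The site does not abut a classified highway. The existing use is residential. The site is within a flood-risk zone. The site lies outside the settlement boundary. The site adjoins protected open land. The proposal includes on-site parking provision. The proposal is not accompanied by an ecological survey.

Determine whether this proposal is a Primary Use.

No

Under article 4: the proposal has not been the subject of statutory consultation? yes; or the site adjoins protected open land? yes. So the proposal is a Reportable Works.
Under article 6: the site lies within the settlement boundary? no; and the proposal includes on-site parking provision? yes. So the proposal is not a Protected Works.
Under article 2: the site abuts a classified highway? no; or the proposal retains the existing facade? no. So the proposal is not a Class-N Scheme.
Under article 7: not a Reportable Works (article 4)? no; Protected Works (article 6)? no; Class-N Scheme (article 2)? no — 0 of 3 hold (need ≥2) → not satisfied.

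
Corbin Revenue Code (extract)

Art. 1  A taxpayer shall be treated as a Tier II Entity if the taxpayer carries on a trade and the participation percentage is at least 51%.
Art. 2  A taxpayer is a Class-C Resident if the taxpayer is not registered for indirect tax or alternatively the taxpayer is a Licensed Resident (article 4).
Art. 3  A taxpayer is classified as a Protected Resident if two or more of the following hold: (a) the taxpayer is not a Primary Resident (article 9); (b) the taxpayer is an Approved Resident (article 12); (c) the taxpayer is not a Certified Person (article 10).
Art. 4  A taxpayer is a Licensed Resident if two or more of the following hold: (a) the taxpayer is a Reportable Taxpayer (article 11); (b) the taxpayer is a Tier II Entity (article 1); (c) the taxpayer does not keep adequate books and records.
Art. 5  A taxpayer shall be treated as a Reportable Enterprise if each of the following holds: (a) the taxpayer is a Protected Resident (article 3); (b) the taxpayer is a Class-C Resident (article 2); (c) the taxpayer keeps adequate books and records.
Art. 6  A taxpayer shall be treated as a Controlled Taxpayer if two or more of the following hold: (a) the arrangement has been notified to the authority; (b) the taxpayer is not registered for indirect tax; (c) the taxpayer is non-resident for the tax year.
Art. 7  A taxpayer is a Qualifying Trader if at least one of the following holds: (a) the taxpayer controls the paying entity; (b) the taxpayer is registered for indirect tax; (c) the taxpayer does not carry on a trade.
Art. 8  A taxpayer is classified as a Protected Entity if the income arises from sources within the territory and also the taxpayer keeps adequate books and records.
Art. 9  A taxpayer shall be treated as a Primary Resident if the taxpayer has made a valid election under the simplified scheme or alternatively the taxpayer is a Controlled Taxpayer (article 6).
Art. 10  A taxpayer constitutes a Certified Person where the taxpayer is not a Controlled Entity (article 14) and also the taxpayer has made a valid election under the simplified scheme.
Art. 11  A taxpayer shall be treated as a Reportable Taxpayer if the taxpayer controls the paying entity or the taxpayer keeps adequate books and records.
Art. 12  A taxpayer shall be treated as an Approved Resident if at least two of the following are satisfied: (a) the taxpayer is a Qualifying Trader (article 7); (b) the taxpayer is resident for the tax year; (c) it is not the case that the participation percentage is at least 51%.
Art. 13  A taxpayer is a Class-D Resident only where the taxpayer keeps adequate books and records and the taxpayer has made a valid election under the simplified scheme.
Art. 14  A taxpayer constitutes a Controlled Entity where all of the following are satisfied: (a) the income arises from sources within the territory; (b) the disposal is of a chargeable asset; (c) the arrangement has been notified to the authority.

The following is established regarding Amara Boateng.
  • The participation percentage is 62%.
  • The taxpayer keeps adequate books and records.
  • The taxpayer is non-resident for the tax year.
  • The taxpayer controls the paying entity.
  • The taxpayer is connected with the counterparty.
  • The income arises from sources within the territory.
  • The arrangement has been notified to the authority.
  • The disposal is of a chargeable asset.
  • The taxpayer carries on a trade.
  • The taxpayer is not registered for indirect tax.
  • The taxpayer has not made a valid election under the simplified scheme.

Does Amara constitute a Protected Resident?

Under article 6: the arrangement has been notified to the authority? yes; the taxpayer is not registered for indirect tax? yes; the taxpayer is non-resident for the tax year? yes — 3 of 3 hold (need ≥2) → satisfied.
Under article 9: the taxpayer has made a valid election under the simplified scheme? no; or Controlled Taxpayer (article 6)? yes. So the taxpayer is a Primary Resident.
Under article 7: the taxpayer controls the paying entity? yes; or the taxpayer is registered for indirect tax? no; or the taxpayer does not carry on a trade? no. So the taxpayer is a Qualifying Trader.
Under article 12: Qualifying Trader (article 7)? yes; the taxpayer is resident for the tax year? no; participation percentage: 62% ≥ 51%? yes, so negated condition no — 1 of 3 hold (need ≥2) → not satisfied.
Under article 14: the income arises from sources within the territory? yes; and the disposal is of a chargeable asset? yes; and the arrangement has been notified to the authority? yes. So the taxpayer is a Controlled Entity.
Under article 10: not a Controlled Entity (article 14)? no; and the taxpayer has made a valid election under the simplified scheme? no. So the taxpayer is not a Certified Person.
Under article 3: not a Primary Resident (article 9)? no; Approved Resident (article 12)? no; not a Certified Person (article 10)? yes — 1 of 3 hold (need ≥2) → not satisfied.

No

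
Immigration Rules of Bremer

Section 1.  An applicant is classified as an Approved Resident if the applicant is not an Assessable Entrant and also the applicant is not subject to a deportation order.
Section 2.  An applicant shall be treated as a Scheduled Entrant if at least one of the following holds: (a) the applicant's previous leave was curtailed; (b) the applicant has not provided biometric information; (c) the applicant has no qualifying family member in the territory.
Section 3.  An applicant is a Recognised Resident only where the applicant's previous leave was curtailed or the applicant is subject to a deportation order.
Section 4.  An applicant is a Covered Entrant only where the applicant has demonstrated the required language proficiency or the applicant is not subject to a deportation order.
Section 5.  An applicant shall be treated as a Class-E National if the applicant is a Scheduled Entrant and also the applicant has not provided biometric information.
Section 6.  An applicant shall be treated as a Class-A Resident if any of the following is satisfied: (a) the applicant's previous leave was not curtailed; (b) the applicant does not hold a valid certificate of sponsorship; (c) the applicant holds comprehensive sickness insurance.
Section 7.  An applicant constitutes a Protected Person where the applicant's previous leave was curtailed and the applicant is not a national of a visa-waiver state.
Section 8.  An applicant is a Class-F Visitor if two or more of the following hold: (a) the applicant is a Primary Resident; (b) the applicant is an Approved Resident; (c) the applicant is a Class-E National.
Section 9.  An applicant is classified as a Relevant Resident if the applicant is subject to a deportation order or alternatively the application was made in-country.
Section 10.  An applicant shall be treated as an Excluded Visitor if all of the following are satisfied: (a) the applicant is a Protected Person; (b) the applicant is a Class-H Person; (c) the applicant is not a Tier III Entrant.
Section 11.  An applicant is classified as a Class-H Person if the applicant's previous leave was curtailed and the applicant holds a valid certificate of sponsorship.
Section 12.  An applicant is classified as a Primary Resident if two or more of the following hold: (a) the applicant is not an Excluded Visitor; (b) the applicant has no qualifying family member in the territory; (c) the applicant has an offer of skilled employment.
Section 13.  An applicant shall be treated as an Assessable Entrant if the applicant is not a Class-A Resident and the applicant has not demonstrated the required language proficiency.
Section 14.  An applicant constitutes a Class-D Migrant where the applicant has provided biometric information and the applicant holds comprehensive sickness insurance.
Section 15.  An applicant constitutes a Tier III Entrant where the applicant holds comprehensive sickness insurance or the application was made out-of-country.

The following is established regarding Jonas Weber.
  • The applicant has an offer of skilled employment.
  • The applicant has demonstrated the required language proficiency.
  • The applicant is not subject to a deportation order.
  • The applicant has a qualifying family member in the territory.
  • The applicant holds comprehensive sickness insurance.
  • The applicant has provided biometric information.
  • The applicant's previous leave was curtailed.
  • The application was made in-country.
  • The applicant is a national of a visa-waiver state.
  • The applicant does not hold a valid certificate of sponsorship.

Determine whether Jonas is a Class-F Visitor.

Yes

section 7 — Protected Person: [the applicant's previous leave was curtailed? yes] AND [the applicant is not a national of a visa-waiver state? no] → not satisfied.
section 11 — Class-H Person: [the applicant's previous leave was curtailed? yes] AND [the applicant holds a valid certificate of sponsorship? no] → not satisfied.
section 15 — Tier III Entrant: [the applicant holds comprehensive sickness insurance? yes] OR [the application was made out-of-country? no] → satisfied.
section 10 — Excluded Visitor: [Protected Person (section 7)? no] AND [Class-H Person (section 11)? no] AND [not a Tier III Entrant (section 15)? no] → not satisfied.
section 12 — Primary Resident: not an Excluded Visitor (section 10)? yes; the applicant has no qualifying family member in the territory? no; the applicant has an offer of skilled employment? yes — 2 of 3 hold (need ≥2) → satisfied.
section 6 — Class-A Resident: [the applicant's previous leave was not curtailed? no] OR [the applicant does not hold a valid certificate of sponsorship? yes] OR [the applicant holds comprehensive sickness insurance? yes] → satisfied.
section 13 — Assessable Entrant: [not a Class-A Resident (section 6)? no] AND [the applicant has not demonstrated the required language proficiency? no] → not satisfied.
section 1 — Approved Resident: [not an Assessable Entrant (section 13)? yes] AND [the applicant is not subject to a deportation order? yes] → satisfied.
section 2 — Scheduled Entrant: [the applicant's previous leave was curtailed? yes] OR [the applicant has not provided biometric information? no] OR [the applicant has no qualifying family member in the territory? no] → satisfied.
section 5 — Class-E National: [Scheduled Entrant (section 2)? yes] AND [the applicant has not provided biometric information? no] → not satisfied.
section 8 — Class-F Visitor: Primary Resident (section 12)? yes; Approved Resident (section 1)? yes; Class-E National (section 5)? no — 2 of 3 hold (need ≥2) → satisfied.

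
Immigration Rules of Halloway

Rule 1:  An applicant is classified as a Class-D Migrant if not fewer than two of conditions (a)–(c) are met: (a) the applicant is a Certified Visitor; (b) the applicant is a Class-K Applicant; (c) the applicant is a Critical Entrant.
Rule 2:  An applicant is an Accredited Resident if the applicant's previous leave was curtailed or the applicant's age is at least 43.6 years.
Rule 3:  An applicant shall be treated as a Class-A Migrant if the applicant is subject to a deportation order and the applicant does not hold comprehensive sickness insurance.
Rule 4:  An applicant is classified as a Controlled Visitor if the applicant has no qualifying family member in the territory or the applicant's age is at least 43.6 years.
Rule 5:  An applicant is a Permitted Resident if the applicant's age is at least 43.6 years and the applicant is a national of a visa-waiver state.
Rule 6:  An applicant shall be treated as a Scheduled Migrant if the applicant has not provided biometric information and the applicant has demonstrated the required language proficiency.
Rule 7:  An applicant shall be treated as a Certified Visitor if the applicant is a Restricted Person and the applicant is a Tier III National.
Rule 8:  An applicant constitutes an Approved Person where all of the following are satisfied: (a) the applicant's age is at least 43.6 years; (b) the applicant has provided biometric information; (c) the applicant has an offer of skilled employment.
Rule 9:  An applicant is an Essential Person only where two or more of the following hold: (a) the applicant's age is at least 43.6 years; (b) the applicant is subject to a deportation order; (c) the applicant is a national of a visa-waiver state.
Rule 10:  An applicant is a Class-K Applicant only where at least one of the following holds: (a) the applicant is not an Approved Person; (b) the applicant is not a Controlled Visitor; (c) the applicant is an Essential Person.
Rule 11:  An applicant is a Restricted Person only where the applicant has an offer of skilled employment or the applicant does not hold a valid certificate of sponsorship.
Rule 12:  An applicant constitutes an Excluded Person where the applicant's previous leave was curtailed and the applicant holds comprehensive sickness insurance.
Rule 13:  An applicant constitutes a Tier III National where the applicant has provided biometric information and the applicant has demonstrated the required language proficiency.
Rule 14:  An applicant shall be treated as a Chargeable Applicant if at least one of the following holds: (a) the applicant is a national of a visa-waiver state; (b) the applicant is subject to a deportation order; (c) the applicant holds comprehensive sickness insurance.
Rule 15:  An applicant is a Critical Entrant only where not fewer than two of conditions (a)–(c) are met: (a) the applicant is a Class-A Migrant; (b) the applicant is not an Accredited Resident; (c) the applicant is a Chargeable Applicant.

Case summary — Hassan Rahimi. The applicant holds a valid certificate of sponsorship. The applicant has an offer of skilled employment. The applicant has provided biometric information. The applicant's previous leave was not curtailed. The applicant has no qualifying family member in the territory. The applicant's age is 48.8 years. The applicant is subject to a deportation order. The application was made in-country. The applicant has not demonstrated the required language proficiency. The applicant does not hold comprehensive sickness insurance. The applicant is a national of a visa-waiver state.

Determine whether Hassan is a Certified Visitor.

No

rule 11 — Restricted Person: [the applicant has an offer of skilled employment? yes] OR [the applicant does not hold a valid certificate of sponsorship? no] → satisfied.
rule 13 — Tier III National: [the applicant has provided biometric information? yes] AND [the applicant has demonstrated the required language proficiency? no] → not satisfied.
rule 7 — Certified Visitor: [Restricted Person (rule 11)? yes] AND [Tier III National (rule 13)? no] → not satisfied.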